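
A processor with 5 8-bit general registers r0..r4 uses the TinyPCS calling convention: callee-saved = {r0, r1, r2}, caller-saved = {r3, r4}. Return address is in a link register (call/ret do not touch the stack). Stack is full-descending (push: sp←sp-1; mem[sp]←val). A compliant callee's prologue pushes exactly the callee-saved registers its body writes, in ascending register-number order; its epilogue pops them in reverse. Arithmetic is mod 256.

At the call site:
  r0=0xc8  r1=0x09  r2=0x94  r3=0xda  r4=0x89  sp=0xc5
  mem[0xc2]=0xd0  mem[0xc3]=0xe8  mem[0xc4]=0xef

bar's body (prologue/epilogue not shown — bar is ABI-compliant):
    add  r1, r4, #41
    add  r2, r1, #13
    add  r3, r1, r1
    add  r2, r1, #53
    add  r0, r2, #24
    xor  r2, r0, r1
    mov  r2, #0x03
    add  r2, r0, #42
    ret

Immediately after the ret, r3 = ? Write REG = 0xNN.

REG = 0x64

prologue: push r0 -> mem[0xc4]=0xc8, sp=0xc4
prologue: push r1 -> mem[0xc3]=0x09, sp=0xc3
prologue: push r2 -> mem[0xc2]=0x94, sp=0xc2
body[0] add  r1, r4, #41 -> r1=0xb2
body[1] add  r2, r1, #13 -> r2=0xbf
body[2] add  r3, r1, r1 -> r3=0x64
body[3] add  r2, r1, #53 -> r2=0xe7
body[4] add  r0, r2, #24 -> r0=0xff
body[5] xor  r2, r0, r1 -> r2=0x4d
body[6] mov  r2, #0x03 -> r2=0x03
body[7] add  r2, r0, #42 -> r2=0x29
epilogue: pop r2=0x94, sp=0xc3
epilogue: pop r1=0x09, sp=0xc4
epilogue: pop r0=0xc8, sp=0xc5
r3 is caller-saved -> body value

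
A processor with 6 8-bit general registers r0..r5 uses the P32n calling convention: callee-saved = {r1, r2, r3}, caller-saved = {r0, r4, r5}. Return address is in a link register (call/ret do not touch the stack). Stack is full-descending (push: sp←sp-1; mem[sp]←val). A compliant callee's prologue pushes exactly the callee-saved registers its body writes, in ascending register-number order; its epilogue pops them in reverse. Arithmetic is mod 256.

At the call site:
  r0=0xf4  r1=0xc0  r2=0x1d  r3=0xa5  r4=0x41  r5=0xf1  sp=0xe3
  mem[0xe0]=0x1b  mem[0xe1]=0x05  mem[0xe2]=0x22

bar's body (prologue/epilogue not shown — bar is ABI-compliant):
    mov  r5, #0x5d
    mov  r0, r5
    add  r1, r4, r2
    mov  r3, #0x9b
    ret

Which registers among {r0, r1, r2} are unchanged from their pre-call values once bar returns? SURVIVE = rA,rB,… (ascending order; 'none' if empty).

SURVIVE = r1,r2

prologue: push r1 -> mem[0xe2]=0xc0, sp=0xe2
prologue: push r3 -> mem[0xe1]=0xa5, sp=0xe1
body[0] mov  r5, #0x5d -> r5=0x5d
body[1] mov  r0, r5 -> r0=0x5d
body[2] add  r1, r4, r2 -> r1=0x5e
body[3] mov  r3, #0x9b -> r3=0x9b
epilogue: pop r3=0xa5, sp=0xe2
epilogue: pop r1=0xc0, sp=0xe3
r0: caller-saved, written=True
r1: callee-saved, written=True
r2: callee-saved, written=False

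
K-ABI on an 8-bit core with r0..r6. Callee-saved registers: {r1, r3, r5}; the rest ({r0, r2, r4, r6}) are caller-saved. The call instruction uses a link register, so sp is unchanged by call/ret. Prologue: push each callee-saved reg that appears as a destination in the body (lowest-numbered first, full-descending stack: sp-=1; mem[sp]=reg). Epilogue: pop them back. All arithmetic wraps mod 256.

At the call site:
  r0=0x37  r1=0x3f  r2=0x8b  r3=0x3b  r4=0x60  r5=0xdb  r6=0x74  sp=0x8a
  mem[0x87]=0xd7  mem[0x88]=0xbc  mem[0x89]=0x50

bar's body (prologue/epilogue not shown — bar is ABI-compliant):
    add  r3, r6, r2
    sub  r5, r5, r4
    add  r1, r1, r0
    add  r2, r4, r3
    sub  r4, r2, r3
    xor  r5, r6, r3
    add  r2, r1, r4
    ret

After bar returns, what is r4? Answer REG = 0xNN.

prologue: push r1 -> mem[0x89]=0x3f, sp=0x89
prologue: push r3 -> mem[0x88]=0x3b, sp=0x88
prologue: push r5 -> mem[0x87]=0xdb, sp=0x87
body[0] add  r3, r6, r2 -> r3=0xff
body[1] sub  r5, r5, r4 -> r5=0x7b
body[2] add  r1, r1, r0 -> r1=0x76
body[3] add  r2, r4, r3 -> r2=0x5f
body[4] sub  r4, r2, r3 -> r4=0x60
body[5] xor  r5, r6, r3 -> r5=0x8b
body[6] add  r2, r1, r4 -> r2=0xd6
epilogue: pop r5=0xdb, sp=0x88
epilogue: pop r3=0x3b, sp=0x89
epilogue: pop r1=0x3f, sp=0x8a
r4 is caller-saved -> body value

REG = 0x60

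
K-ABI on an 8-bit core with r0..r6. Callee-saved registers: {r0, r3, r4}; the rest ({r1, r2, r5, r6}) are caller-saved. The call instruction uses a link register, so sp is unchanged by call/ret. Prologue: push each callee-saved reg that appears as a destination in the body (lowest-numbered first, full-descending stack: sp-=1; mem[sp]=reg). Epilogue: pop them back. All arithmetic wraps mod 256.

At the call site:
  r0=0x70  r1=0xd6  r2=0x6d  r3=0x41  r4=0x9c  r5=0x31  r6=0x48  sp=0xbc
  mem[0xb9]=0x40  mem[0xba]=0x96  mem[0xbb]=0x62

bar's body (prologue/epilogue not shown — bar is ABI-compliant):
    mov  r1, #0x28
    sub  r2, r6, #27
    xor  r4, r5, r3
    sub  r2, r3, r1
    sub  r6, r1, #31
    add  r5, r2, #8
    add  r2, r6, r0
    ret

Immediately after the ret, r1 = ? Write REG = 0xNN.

prologue: push r4 -> mem[0xbb]=0x9c, sp=0xbb
body[0] mov  r1, #0x28 -> r1=0x28
body[1] sub  r2, r6, #27 -> r2=0x2d
body[2] xor  r4, r5, r3 -> r4=0x70
body[3] sub  r2, r3, r1 -> r2=0x19
body[4] sub  r6, r1, #31 -> r6=0x09
body[5] add  r5, r2, #8 -> r5=0x21
body[6] add  r2, r6, r0 -> r2=0x79
epilogue: pop r4=0x9c, sp=0xbc
r1 is caller-saved -> body value

REG = 0x28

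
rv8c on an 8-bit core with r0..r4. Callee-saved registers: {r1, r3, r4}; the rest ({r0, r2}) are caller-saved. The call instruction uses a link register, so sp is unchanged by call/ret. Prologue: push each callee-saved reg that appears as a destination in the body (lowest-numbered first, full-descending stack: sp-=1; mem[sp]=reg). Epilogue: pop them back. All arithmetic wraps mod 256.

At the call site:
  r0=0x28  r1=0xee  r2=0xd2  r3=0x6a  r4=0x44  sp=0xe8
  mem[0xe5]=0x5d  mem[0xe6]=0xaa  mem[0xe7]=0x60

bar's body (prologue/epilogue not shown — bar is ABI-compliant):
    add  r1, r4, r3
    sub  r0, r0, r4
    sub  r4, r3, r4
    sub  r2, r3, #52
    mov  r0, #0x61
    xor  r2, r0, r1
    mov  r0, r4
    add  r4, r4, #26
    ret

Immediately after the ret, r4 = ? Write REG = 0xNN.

prologue: push r1 -> mem[0xe7]=0xee, sp=0xe7
prologue: push r4 -> mem[0xe6]=0x44, sp=0xe6
body[0] add  r1, r4, r3 -> r1=0xae
body[1] sub  r0, r0, r4 -> r0=0xe4
body[2] sub  r4, r3, r4 -> r4=0x26
body[3] sub  r2, r3, #52 -> r2=0x36
body[4] mov  r0, #0x61 -> r0=0x61
body[5] xor  r2, r0, r1 -> r2=0xcf
body[6] mov  r0, r4 -> r0=0x26
body[7] add  r4, r4, #26 -> r4=0x40
epilogue: pop r4=0x44, sp=0xe7
epilogue: pop r1=0xee, sp=0xe8
r4 is callee-saved -> restored

REG = 0x44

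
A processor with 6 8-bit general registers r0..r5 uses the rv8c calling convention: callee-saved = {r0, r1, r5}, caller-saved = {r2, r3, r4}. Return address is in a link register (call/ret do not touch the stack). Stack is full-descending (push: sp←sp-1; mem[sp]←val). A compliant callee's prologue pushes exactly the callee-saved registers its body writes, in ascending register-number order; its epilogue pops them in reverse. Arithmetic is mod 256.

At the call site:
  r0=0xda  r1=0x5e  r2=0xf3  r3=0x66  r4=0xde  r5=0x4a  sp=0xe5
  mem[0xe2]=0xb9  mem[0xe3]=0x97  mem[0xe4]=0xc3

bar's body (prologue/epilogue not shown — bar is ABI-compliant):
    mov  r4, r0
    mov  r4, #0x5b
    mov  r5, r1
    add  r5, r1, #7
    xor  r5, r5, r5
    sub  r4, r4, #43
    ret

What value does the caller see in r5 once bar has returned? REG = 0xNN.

prologue: push r5 -> mem[0xe4]=0x4a, sp=0xe4
body[0] mov  r4, r0 -> r4=0xda
body[1] mov  r4, #0x5b -> r4=0x5b
body[2] mov  r5, r1 -> r5=0x5e
body[3] add  r5, r1, #7 -> r5=0x65
body[4] xor  r5, r5, r5 -> r5=0x00
body[5] sub  r4, r4, #43 -> r4=0x30
epilogue: pop r5=0x4a, sp=0xe5
r5 is callee-saved -> restored

REG = 0x4a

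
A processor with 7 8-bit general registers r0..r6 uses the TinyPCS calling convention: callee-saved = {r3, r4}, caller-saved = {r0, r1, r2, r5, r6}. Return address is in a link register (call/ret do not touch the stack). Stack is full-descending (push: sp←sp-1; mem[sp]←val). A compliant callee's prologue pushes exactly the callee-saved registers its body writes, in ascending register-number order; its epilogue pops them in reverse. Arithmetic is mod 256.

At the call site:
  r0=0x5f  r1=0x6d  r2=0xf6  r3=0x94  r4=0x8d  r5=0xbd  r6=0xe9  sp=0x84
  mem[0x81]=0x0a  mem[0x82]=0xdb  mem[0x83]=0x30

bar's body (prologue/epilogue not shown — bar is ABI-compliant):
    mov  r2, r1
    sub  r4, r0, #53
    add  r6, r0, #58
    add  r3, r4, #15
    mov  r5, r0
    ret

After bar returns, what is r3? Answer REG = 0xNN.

REG = 0x94

prologue: push r3 → mem[0x83]=0x94, sp=0x83
prologue: push r4 → mem[0x82]=0x8d, sp=0x82
body[0] mov  r2, r1 → r2=0x6d
body[1] sub  r4, r0, #53 → r4=0x2a
body[2] add  r6, r0, #58 → r6=0x99
body[3] add  r3, r4, #15 → r3=0x39
body[4] mov  r5, r0 → r5=0x5f
epilogue: pop r4=0x8d, sp=0x83
epilogue: pop r3=0x94, sp=0x84
r3 is callee-saved → restored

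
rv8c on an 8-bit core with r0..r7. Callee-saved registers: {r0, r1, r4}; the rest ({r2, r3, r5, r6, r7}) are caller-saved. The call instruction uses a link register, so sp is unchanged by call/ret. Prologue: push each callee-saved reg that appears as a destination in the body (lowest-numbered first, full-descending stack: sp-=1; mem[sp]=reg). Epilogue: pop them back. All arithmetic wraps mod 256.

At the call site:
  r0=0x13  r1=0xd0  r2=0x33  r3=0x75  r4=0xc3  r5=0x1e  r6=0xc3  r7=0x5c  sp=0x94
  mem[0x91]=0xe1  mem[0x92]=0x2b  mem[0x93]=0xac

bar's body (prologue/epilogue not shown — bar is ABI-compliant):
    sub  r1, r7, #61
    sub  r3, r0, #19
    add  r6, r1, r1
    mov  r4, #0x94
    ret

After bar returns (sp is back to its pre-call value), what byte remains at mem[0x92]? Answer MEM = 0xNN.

MEM = 0xc3

prologue: push r1 → mem[0x93]=0xd0, sp=0x93
prologue: push r4 → mem[0x92]=0xc3, sp=0x92
body[0] sub  r1, r7, #61 → r1=0x1f
body[1] sub  r3, r0, #19 → r3=0x00
body[2] add  r6, r1, r1 → r6=0x3e
body[3] mov  r4, #0x94 → r4=0x94
epilogue: pop r4=0xc3, sp=0x93
epilogue: pop r1=0xd0, sp=0x94
prologue pushed ['r1', 'r4'] at ['0x93', '0x92']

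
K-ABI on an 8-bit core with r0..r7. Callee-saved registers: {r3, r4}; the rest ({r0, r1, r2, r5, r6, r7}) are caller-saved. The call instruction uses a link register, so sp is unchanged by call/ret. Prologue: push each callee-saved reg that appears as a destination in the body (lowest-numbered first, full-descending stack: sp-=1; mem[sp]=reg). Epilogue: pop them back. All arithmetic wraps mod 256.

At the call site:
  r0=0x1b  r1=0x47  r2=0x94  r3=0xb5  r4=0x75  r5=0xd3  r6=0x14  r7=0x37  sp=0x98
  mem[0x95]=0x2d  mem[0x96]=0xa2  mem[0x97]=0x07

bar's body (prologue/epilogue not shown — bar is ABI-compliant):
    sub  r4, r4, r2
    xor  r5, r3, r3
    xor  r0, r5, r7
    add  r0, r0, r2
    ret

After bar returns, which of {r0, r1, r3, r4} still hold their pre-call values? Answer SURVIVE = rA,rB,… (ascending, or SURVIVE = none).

SURVIVE = r1,r3,r4

prologue: push r4 -> mem[0x97]=0x75, sp=0x97
body[0] sub  r4, r4, r2 -> r4=0xe1
body[1] xor  r5, r3, r3 -> r5=0x00
body[2] xor  r0, r5, r7 -> r0=0x37
body[3] add  r0, r0, r2 -> r0=0xcb
epilogue: pop r4=0x75, sp=0x98
r0: caller-saved, written=True
r1: caller-saved, written=False
r3: callee-saved, written=False
r4: callee-saved, written=True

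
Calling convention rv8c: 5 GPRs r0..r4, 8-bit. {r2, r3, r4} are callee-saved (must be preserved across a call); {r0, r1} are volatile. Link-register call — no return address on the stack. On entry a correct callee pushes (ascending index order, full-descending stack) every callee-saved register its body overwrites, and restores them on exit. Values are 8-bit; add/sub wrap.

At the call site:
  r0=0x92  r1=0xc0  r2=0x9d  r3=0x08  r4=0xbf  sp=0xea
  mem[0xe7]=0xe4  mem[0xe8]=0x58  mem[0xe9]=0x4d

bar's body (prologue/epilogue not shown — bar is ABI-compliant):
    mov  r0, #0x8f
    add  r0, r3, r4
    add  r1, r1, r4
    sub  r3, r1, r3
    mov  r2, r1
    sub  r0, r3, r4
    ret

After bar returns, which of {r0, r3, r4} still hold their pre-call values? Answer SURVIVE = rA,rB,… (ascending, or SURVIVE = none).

prologue: push r2 -> mem[0xe9]=0x9d, sp=0xe9
prologue: push r3 -> mem[0xe8]=0x08, sp=0xe8
body[0] mov  r0, #0x8f -> r0=0x8f
body[1] add  r0, r3, r4 -> r0=0xc7
body[2] add  r1, r1, r4 -> r1=0x7f
body[3] sub  r3, r1, r3 -> r3=0x77
body[4] mov  r2, r1 -> r2=0x7f
body[5] sub  r0, r3, r4 -> r0=0xb8
epilogue: pop r3=0x08, sp=0xe9
epilogue: pop r2=0x9d, sp=0xea
r0: caller-saved, written=True
r3: callee-saved, written=True
r4: callee-saved, written=False

SURVIVE = r3,r4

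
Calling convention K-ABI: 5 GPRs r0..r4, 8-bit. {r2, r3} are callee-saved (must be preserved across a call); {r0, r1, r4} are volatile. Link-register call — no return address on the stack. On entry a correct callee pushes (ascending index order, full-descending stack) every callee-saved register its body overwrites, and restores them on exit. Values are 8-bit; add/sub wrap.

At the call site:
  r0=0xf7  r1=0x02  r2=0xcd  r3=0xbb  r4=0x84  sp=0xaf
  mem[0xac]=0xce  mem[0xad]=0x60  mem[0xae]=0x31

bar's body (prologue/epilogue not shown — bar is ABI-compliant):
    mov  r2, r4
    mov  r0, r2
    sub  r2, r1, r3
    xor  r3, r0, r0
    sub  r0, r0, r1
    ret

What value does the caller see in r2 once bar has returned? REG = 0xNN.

REG = 0xcd

prologue: push r2 -> mem[0xae]=0xcd, sp=0xae
prologue: push r3 -> mem[0xad]=0xbb, sp=0xad
body[0] mov  r2, r4 -> r2=0x84
body[1] mov  r0, r2 -> r0=0x84
body[2] sub  r2, r1, r3 -> r2=0x47
body[3] xor  r3, r0, r0 -> r3=0x00
body[4] sub  r0, r0, r1 -> r0=0x82
epilogue: pop r3=0xbb, sp=0xae
epilogue: pop r2=0xcd, sp=0xaf
r2 is callee-saved -> restored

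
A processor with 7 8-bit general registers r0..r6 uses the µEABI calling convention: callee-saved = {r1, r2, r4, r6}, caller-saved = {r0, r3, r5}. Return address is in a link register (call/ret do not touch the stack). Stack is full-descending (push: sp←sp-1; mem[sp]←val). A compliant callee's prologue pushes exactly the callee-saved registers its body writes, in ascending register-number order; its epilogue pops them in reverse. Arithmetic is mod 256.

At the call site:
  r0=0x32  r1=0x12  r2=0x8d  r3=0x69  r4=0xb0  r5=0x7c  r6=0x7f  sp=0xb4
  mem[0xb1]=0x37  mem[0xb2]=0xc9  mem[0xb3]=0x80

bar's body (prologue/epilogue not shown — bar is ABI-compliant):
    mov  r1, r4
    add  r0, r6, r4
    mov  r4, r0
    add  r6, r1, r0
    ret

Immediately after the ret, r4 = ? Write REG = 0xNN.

prologue: push r1 -> mem[0xb3]=0x12, sp=0xb3
prologue: push r4 -> mem[0xb2]=0xb0, sp=0xb2
prologue: push r6 -> mem[0xb1]=0x7f, sp=0xb1
body[0] mov  r1, r4 -> r1=0xb0
body[1] add  r0, r6, r4 -> r0=0x2f
body[2] mov  r4, r0 -> r4=0x2f
body[3] add  r6, r1, r0 -> r6=0xdf
epilogue: pop r6=0x7f, sp=0xb2
epilogue: pop r4=0xb0, sp=0xb3
epilogue: pop r1=0x12, sp=0xb4
r4 is callee-saved -> restored

REG = 0xb0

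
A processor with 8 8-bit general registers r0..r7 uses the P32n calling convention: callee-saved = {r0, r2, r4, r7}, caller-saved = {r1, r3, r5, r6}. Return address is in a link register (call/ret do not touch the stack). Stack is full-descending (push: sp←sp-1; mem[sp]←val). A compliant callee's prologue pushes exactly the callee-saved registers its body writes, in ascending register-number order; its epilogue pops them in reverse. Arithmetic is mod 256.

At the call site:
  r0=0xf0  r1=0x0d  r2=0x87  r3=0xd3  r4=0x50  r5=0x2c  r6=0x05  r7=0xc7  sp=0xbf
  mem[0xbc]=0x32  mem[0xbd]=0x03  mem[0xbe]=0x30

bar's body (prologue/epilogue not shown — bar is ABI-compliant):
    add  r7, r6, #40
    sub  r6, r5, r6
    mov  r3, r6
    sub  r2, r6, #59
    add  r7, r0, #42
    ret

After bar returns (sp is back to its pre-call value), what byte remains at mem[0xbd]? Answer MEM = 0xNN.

prologue: push r2 → mem[0xbe]=0x87, sp=0xbe
prologue: push r7 → mem[0xbd]=0xc7, sp=0xbd
body[0] add  r7, r6, #40 → r7=0x2d
body[1] sub  r6, r5, r6 → r6=0x27
body[2] mov  r3, r6 → r3=0x27
body[3] sub  r2, r6, #59 → r2=0xec
body[4] add  r7, r0, #42 → r7=0x1a
epilogue: pop r7=0xc7, sp=0xbe
epilogue: pop r2=0x87, sp=0xbf
prologue pushed ['r2', 'r7'] at ['0xbe', '0xbd']

MEM = 0xc7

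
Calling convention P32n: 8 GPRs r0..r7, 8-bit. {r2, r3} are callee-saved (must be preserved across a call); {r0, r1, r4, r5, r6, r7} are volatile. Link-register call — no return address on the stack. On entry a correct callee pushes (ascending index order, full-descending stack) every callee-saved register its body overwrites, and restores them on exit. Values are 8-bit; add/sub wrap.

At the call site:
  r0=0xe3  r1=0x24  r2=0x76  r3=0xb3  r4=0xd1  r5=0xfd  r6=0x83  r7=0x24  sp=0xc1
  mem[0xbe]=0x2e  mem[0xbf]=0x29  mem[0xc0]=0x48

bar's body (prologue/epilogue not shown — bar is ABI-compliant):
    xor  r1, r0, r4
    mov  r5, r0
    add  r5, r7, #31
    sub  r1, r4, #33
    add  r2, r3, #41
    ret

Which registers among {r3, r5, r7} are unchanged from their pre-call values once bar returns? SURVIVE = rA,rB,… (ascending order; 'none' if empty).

prologue: push r2 → mem[0xc0]=0x76, sp=0xc0
body[0] xor  r1, r0, r4 → r1=0x32
body[1] mov  r5, r0 → r5=0xe3
body[2] add  r5, r7, #31 → r5=0x43
body[3] sub  r1, r4, #33 → r1=0xb0
body[4] add  r2, r3, #41 → r2=0xdc
epilogue: pop r2=0x76, sp=0xc1
r3: callee-saved, written=False
r5: caller-saved, written=True
r7: caller-saved, written=False

SURVIVE = r3,r7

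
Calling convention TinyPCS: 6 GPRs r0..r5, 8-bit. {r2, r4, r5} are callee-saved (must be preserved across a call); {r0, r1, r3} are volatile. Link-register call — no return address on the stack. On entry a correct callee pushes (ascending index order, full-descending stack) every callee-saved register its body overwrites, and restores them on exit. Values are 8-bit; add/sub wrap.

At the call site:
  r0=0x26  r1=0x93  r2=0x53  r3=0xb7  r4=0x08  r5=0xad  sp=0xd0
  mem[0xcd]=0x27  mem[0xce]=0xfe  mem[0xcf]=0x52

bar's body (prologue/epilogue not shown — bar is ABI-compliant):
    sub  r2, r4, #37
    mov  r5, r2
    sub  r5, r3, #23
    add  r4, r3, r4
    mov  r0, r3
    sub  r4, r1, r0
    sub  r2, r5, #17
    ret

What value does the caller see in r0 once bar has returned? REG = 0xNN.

prologue: push r2 → mem[0xcf]=0x53, sp=0xcf
prologue: push r4 → mem[0xce]=0x08, sp=0xce
prologue: push r5 → mem[0xcd]=0xad, sp=0xcd
body[0] sub  r2, r4, #37 → r2=0xe3
body[1] mov  r5, r2 → r5=0xe3
body[2] sub  r5, r3, #23 → r5=0xa0
body[3] add  r4, r3, r4 → r4=0xbf
body[4] mov  r0, r3 → r0=0xb7
body[5] sub  r4, r1, r0 → r4=0xdc
body[6] sub  r2, r5, #17 → r2=0x8f
epilogue: pop r5=0xad, sp=0xce
epilogue: pop r4=0x08, sp=0xcf
epilogue: pop r2=0x53, sp=0xd0
r0 is caller-saved → body value

REG = 0xb7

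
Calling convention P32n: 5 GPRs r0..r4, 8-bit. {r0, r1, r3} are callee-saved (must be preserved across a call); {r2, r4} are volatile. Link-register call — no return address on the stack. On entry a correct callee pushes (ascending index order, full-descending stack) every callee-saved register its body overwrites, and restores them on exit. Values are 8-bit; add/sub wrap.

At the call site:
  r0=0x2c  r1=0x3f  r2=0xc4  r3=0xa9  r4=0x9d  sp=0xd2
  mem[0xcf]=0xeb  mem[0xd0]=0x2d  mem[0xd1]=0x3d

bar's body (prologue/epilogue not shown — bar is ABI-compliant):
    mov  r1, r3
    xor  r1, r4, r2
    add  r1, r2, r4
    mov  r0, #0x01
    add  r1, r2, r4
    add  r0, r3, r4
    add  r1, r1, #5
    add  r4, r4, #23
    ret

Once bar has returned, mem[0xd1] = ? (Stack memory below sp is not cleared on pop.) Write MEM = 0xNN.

prologue: push r0 → mem[0xd1]=0x2c, sp=0xd1
prologue: push r1 → mem[0xd0]=0x3f, sp=0xd0
body[0] mov  r1, r3 → r1=0xa9
body[1] xor  r1, r4, r2 → r1=0x59
body[2] add  r1, r2, r4 → r1=0x61
body[3] mov  r0, #0x01 → r0=0x01
body[4] add  r1, r2, r4 → r1=0x61
body[5] add  r0, r3, r4 → r0=0x46
body[6] add  r1, r1, #5 → r1=0x66
body[7] add  r4, r4, #23 → r4=0xb4
epilogue: pop r1=0x3f, sp=0xd1
epilogue: pop r0=0x2c, sp=0xd2
prologue pushed ['r0', 'r1'] at ['0xd1', '0xd0']

MEM = 0x2c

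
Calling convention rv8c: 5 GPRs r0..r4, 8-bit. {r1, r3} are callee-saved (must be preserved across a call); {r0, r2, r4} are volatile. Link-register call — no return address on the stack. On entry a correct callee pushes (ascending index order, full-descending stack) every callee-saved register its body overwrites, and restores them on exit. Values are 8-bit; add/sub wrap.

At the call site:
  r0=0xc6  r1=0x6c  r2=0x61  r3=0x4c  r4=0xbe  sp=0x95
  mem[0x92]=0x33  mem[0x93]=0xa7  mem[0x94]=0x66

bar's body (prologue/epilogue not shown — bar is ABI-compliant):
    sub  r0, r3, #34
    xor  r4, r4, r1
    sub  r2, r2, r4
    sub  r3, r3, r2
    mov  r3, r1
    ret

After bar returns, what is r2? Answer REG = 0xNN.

prologue: push r3 → mem[0x94]=0x4c, sp=0x94
body[0] sub  r0, r3, #34 → r0=0x2a
body[1] xor  r4, r4, r1 → r4=0xd2
body[2] sub  r2, r2, r4 → r2=0x8f
body[3] sub  r3, r3, r2 → r3=0xbd
body[4] mov  r3, r1 → r3=0x6c
epilogue: pop r3=0x4c, sp=0x95
r2 is caller-saved → body value

REG = 0x8f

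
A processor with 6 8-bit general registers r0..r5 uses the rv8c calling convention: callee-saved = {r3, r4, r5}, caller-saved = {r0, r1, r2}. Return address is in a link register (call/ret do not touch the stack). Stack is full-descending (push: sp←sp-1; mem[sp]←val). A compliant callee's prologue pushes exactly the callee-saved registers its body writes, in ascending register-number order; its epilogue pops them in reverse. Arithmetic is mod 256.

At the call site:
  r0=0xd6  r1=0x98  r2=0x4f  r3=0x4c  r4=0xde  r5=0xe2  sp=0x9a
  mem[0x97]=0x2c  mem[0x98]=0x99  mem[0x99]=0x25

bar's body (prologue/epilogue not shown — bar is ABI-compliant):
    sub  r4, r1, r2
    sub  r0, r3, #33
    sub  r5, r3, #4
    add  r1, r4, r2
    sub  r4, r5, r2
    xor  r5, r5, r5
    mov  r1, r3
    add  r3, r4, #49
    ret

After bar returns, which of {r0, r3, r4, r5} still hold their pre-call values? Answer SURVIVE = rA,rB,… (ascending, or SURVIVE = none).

SURVIVE = r3,r4,r5

prologue: push r3 -> mem[0x99]=0x4c, sp=0x99
prologue: push r4 -> mem[0x98]=0xde, sp=0x98
prologue: push r5 -> mem[0x97]=0xe2, sp=0x97
body[0] sub  r4, r1, r2 -> r4=0x49
body[1] sub  r0, r3, #33 -> r0=0x2b
body[2] sub  r5, r3, #4 -> r5=0x48
body[3] add  r1, r4, r2 -> r1=0x98
body[4] sub  r4, r5, r2 -> r4=0xf9
body[5] xor  r5, r5, r5 -> r5=0x00
body[6] mov  r1, r3 -> r1=0x4c
body[7] add  r3, r4, #49 -> r3=0x2a
epilogue: pop r5=0xe2, sp=0x98
epilogue: pop r4=0xde, sp=0x99
epilogue: pop r3=0x4c, sp=0x9a
r0: caller-saved, written=True
r3: callee-saved, written=True
r4: callee-saved, written=True
r5: callee-saved, written=True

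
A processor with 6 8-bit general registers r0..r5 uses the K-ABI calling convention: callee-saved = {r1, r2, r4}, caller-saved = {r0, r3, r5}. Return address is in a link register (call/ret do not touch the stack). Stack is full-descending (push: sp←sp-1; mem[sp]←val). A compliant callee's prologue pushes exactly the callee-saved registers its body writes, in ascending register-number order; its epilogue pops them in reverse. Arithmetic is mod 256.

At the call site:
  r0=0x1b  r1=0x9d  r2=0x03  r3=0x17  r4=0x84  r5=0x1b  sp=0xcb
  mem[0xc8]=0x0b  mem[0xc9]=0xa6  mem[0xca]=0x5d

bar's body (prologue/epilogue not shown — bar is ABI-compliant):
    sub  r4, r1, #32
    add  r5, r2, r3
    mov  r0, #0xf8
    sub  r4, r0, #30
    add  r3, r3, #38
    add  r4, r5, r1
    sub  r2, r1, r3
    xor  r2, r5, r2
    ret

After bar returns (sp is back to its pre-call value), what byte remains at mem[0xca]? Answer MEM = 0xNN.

MEM = 0x03

prologue: push r2 → mem[0xca]=0x03, sp=0xca
prologue: push r4 → mem[0xc9]=0x84, sp=0xc9
body[0] sub  r4, r1, #32 → r4=0x7d
body[1] add  r5, r2, r3 → r5=0x1a
body[2] mov  r0, #0xf8 → r0=0xf8
body[3] sub  r4, r0, #30 → r4=0xda
body[4] add  r3, r3, #38 → r3=0x3d
body[5] add  r4, r5, r1 → r4=0xb7
body[6] sub  r2, r1, r3 → r2=0x60
body[7] xor  r2, r5, r2 → r2=0x7a
epilogue: pop r4=0x84, sp=0xca
epilogue: pop r2=0x03, sp=0xcb
prologue pushed ['r2', 'r4'] at ['0xca', '0xc9']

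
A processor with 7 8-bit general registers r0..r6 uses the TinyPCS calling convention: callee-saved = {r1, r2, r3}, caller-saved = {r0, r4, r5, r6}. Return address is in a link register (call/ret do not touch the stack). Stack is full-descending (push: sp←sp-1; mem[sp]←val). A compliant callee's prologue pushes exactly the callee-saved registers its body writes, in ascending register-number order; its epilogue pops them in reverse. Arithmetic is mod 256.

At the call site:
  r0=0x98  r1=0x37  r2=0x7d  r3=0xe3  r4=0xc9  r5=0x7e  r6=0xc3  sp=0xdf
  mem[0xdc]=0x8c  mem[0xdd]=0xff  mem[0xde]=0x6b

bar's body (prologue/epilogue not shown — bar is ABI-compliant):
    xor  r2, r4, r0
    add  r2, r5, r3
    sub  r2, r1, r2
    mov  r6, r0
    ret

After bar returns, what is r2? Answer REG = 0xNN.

prologue: push r2 -> mem[0xde]=0x7d, sp=0xde
body[0] xor  r2, r4, r0 -> r2=0x51
body[1] add  r2, r5, r3 -> r2=0x61
body[2] sub  r2, r1, r2 -> r2=0xd6
body[3] mov  r6, r0 -> r6=0x98
epilogue: pop r2=0x7d, sp=0xdf
r2 is callee-saved -> restored

REG = 0x7d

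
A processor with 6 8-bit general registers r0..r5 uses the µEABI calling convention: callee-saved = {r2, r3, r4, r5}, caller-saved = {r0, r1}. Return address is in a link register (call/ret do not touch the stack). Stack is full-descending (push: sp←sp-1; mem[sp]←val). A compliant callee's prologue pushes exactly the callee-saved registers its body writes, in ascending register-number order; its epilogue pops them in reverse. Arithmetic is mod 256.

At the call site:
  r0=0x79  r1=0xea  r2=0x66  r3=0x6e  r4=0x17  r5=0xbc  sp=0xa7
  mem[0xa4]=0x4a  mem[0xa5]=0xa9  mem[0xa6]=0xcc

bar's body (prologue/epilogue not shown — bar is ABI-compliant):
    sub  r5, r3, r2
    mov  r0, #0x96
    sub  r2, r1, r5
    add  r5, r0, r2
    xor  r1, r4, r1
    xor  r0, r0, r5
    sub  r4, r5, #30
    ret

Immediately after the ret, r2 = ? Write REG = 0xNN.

prologue: push r2 -> mem[0xa6]=0x66, sp=0xa6
prologue: push r4 -> mem[0xa5]=0x17, sp=0xa5
prologue: push r5 -> mem[0xa4]=0xbc, sp=0xa4
body[0] sub  r5, r3, r2 -> r5=0x08
body[1] mov  r0, #0x96 -> r0=0x96
body[2] sub  r2, r1, r5 -> r2=0xe2
body[3] add  r5, r0, r2 -> r5=0x78
body[4] xor  r1, r4, r1 -> r1=0xfd
body[5] xor  r0, r0, r5 -> r0=0xee
body[6] sub  r4, r5, #30 -> r4=0x5a
epilogue: pop r5=0xbc, sp=0xa5
epilogue: pop r4=0x17, sp=0xa6
epilogue: pop r2=0x66, sp=0xa7
r2 is callee-saved -> restored

REG = 0x66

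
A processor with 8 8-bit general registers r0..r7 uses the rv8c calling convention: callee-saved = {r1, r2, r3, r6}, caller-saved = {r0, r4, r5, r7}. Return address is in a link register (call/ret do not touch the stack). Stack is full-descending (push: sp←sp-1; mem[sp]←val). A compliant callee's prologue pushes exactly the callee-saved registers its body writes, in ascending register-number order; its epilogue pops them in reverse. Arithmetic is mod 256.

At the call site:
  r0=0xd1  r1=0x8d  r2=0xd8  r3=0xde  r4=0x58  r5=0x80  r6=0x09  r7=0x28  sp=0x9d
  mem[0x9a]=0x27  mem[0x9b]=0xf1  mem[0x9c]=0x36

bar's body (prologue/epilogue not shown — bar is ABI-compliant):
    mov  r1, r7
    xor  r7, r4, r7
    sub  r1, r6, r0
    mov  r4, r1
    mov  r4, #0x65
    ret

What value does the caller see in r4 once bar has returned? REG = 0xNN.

REG = 0x65

prologue: push r1 → mem[0x9c]=0x8d, sp=0x9c
body[0] mov  r1, r7 → r1=0x28
body[1] xor  r7, r4, r7 → r7=0x70
body[2] sub  r1, r6, r0 → r1=0x38
body[3] mov  r4, r1 → r4=0x38
body[4] mov  r4, #0x65 → r4=0x65
epilogue: pop r1=0x8d, sp=0x9d
r4 is caller-saved → body value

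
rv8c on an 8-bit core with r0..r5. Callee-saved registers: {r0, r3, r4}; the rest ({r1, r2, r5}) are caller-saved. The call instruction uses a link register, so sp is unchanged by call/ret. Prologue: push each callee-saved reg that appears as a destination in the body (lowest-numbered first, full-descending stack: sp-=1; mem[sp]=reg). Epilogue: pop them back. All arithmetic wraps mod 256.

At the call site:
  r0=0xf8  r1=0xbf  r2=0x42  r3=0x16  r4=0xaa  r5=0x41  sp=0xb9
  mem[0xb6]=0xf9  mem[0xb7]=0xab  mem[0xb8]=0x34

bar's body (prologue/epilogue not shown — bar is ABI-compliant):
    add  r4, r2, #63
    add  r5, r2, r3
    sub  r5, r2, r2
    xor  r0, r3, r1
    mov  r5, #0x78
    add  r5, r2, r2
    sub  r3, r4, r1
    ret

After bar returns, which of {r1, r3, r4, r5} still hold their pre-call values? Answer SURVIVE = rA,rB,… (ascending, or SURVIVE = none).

prologue: push r0 → mem[0xb8]=0xf8, sp=0xb8
prologue: push r3 → mem[0xb7]=0x16, sp=0xb7
prologue: push r4 → mem[0xb6]=0xaa, sp=0xb6
body[0] add  r4, r2, #63 → r4=0x81
body[1] add  r5, r2, r3 → r5=0x58
body[2] sub  r5, r2, r2 → r5=0x00
body[3] xor  r0, r3, r1 → r0=0xa9
body[4] mov  r5, #0x78 → r5=0x78
body[5] add  r5, r2, r2 → r5=0x84
body[6] sub  r3, r4, r1 → r3=0xc2
epilogue: pop r4=0xaa, sp=0xb7
epilogue: pop r3=0x16, sp=0xb8
epilogue: pop r0=0xf8, sp=0xb9
r1: caller-saved, written=False
r3: callee-saved, written=True
r4: callee-saved, written=True
r5: caller-saved, written=True

SURVIVE = r1,r3,r4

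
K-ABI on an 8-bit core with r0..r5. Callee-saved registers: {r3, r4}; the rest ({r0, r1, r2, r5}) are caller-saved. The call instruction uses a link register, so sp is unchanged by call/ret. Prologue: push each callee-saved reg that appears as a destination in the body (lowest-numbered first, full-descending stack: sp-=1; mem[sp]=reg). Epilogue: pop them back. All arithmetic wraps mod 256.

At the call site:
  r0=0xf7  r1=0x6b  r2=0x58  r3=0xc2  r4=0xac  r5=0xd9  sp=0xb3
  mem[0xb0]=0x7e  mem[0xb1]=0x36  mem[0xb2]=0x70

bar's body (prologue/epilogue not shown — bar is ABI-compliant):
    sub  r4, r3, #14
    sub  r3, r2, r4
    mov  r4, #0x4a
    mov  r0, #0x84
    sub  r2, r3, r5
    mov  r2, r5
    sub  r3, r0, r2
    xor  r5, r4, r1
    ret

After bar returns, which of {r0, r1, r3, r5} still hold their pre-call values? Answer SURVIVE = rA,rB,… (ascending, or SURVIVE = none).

SURVIVE = r1,r3

prologue: push r3 -> mem[0xb2]=0xc2, sp=0xb2
prologue: push r4 -> mem[0xb1]=0xac, sp=0xb1
body[0] sub  r4, r3, #14 -> r4=0xb4
body[1] sub  r3, r2, r4 -> r3=0xa4
body[2] mov  r4, #0x4a -> r4=0x4a
body[3] mov  r0, #0x84 -> r0=0x84
body[4] sub  r2, r3, r5 -> r2=0xcb
body[5] mov  r2, r5 -> r2=0xd9
body[6] sub  r3, r0, r2 -> r3=0xab
body[7] xor  r5, r4, r1 -> r5=0x21
epilogue: pop r4=0xac, sp=0xb2
epilogue: pop r3=0xc2, sp=0xb3
r0: caller-saved, written=True
r1: caller-saved, written=False
r3: callee-saved, written=True
r5: caller-saved, written=True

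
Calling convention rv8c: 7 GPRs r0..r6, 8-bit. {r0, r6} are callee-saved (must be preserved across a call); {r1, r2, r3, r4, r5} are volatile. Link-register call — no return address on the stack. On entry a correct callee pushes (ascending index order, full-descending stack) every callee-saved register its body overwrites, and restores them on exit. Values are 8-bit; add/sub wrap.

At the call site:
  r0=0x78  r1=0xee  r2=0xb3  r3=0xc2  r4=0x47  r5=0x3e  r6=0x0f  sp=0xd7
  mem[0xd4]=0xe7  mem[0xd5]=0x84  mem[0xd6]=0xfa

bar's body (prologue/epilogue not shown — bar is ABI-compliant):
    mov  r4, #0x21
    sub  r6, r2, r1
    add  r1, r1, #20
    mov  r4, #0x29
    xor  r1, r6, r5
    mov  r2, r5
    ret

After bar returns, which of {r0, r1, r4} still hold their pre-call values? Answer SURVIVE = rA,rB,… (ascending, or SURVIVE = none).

prologue: push r6 → mem[0xd6]=0x0f, sp=0xd6
body[0] mov  r4, #0x21 → r4=0x21
body[1] sub  r6, r2, r1 → r6=0xc5
body[2] add  r1, r1, #20 → r1=0x02
body[3] mov  r4, #0x29 → r4=0x29
body[4] xor  r1, r6, r5 → r1=0xfb
body[5] mov  r2, r5 → r2=0x3e
epilogue: pop r6=0x0f, sp=0xd7
r0: callee-saved, written=False
r1: caller-saved, written=True
r4: caller-saved, written=True

SURVIVE = r0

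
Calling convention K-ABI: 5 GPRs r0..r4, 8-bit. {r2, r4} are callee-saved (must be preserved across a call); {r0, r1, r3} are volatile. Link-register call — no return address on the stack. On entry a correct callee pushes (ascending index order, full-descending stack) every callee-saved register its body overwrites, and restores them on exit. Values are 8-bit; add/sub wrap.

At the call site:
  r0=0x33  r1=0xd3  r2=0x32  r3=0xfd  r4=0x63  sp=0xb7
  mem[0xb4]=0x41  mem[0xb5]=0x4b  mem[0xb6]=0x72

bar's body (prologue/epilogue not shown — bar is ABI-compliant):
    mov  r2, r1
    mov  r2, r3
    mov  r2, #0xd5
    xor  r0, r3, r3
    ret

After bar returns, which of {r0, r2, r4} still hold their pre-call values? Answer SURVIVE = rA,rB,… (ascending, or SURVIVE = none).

SURVIVE = r2,r4

prologue: push r2 -> mem[0xb6]=0x32, sp=0xb6
body[0] mov  r2, r1 -> r2=0xd3
body[1] mov  r2, r3 -> r2=0xfd
body[2] mov  r2, #0xd5 -> r2=0xd5
body[3] xor  r0, r3, r3 -> r0=0x00
epilogue: pop r2=0x32, sp=0xb7
r0: caller-saved, written=True
r2: callee-saved, written=True
r4: callee-saved, written=False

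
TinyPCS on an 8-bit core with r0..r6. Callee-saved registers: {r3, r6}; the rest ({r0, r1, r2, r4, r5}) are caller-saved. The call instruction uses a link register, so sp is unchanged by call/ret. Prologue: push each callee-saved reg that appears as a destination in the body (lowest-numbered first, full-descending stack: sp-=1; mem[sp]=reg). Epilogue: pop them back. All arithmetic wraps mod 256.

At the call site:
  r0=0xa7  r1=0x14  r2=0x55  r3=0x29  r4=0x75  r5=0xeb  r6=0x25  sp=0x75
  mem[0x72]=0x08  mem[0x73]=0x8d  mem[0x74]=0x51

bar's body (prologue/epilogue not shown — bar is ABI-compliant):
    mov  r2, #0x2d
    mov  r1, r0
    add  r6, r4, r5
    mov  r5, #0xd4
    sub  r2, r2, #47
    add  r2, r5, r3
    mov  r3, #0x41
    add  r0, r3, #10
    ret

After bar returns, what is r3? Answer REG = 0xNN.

REG = 0x29

prologue: push r3 -> mem[0x74]=0x29, sp=0x74
prologue: push r6 -> mem[0x73]=0x25, sp=0x73
body[0] mov  r2, #0x2d -> r2=0x2d
body[1] mov  r1, r0 -> r1=0xa7
body[2] add  r6, r4, r5 -> r6=0x60
body[3] mov  r5, #0xd4 -> r5=0xd4
body[4] sub  r2, r2, #47 -> r2=0xfe
body[5] add  r2, r5, r3 -> r2=0xfd
body[6] mov  r3, #0x41 -> r3=0x41
body[7] add  r0, r3, #10 -> r0=0x4b
epilogue: pop r6=0x25, sp=0x74
epilogue: pop r3=0x29, sp=0x75
r3 is callee-saved -> restored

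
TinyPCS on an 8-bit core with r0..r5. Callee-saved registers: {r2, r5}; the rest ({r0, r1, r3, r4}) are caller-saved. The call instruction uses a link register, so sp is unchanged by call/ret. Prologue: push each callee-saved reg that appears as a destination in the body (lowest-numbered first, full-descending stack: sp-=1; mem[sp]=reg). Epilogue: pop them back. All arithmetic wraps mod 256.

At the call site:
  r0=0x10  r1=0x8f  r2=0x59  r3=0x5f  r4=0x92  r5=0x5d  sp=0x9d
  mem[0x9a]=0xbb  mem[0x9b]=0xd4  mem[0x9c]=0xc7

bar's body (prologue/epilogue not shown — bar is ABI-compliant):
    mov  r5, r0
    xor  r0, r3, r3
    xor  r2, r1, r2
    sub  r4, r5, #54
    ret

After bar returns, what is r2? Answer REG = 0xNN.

prologue: push r2 -> mem[0x9c]=0x59, sp=0x9c
prologue: push r5 -> mem[0x9b]=0x5d, sp=0x9b
body[0] mov  r5, r0 -> r5=0x10
body[1] xor  r0, r3, r3 -> r0=0x00
body[2] xor  r2, r1, r2 -> r2=0xd6
body[3] sub  r4, r5, #54 -> r4=0xda
epilogue: pop r5=0x5d, sp=0x9c
epilogue: pop r2=0x59, sp=0x9d
r2 is callee-saved -> restored

REG = 0x59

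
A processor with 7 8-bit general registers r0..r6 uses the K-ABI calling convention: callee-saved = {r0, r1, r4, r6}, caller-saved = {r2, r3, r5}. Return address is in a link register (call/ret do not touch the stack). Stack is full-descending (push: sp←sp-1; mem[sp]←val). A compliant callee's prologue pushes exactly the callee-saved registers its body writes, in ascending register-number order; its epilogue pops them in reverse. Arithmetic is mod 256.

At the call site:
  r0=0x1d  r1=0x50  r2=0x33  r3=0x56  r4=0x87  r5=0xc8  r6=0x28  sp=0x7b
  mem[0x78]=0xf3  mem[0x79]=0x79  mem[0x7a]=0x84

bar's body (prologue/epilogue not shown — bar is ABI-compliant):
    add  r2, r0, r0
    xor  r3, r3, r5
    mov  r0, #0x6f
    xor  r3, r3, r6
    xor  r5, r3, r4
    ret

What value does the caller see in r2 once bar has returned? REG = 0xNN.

REG = 0x3a

prologue: push r0 → mem[0x7a]=0x1d, sp=0x7a
body[0] add  r2, r0, r0 → r2=0x3a
body[1] xor  r3, r3, r5 → r3=0x9e
body[2] mov  r0, #0x6f → r0=0x6f
body[3] xor  r3, r3, r6 → r3=0xb6
body[4] xor  r5, r3, r4 → r5=0x31
epilogue: pop r0=0x1d, sp=0x7b
r2 is caller-saved → body value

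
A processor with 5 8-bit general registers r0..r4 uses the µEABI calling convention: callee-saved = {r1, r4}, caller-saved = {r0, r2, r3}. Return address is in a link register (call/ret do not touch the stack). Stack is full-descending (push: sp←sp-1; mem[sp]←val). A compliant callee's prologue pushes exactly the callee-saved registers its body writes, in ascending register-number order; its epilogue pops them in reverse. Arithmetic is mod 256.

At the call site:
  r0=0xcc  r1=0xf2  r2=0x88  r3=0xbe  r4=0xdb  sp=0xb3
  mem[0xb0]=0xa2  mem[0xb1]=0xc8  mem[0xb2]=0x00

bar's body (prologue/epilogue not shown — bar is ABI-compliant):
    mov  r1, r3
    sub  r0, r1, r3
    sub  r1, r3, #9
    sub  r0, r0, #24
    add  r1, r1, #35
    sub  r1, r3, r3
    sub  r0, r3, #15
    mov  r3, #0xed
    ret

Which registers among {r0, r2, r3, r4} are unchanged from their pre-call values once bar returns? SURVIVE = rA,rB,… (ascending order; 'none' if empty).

prologue: push r1 → mem[0xb2]=0xf2, sp=0xb2
body[0] mov  r1, r3 → r1=0xbe
body[1] sub  r0, r1, r3 → r0=0x00
body[2] sub  r1, r3, #9 → r1=0xb5
body[3] sub  r0, r0, #24 → r0=0xe8
body[4] add  r1, r1, #35 → r1=0xd8
body[5] sub  r1, r3, r3 → r1=0x00
body[6] sub  r0, r3, #15 → r0=0xaf
body[7] mov  r3, #0xed → r3=0xed
epilogue: pop r1=0xf2, sp=0xb3
r0: caller-saved, written=True
r2: caller-saved, written=False
r3: caller-saved, written=True
r4: callee-saved, written=False

SURVIVE = r2,r4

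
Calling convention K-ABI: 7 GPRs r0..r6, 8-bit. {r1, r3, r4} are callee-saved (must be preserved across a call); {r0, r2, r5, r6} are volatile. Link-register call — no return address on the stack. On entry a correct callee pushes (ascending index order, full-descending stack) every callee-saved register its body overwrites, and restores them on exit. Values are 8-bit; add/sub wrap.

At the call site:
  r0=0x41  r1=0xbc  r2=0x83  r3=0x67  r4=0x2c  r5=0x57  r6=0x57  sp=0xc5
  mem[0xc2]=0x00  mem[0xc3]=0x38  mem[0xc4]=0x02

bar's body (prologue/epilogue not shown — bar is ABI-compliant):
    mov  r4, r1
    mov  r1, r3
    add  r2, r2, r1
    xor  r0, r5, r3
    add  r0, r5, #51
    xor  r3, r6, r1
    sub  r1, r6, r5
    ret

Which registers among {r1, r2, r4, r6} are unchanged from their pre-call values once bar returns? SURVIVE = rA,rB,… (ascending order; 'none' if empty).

prologue: push r1 -> mem[0xc4]=0xbc, sp=0xc4
prologue: push r3 -> mem[0xc3]=0x67, sp=0xc3
prologue: push r4 -> mem[0xc2]=0x2c, sp=0xc2
body[0] mov  r4, r1 -> r4=0xbc
body[1] mov  r1, r3 -> r1=0x67
body[2] add  r2, r2, r1 -> r2=0xea
body[3] xor  r0, r5, r3 -> r0=0x30
body[4] add  r0, r5, #51 -> r0=0x8a
body[5] xor  r3, r6, r1 -> r3=0x30
body[6] sub  r1, r6, r5 -> r1=0x00
epilogue: pop r4=0x2c, sp=0xc3
epilogue: pop r3=0x67, sp=0xc4
epilogue: pop r1=0xbc, sp=0xc5
r1: callee-saved, written=True
r2: caller-saved, written=True
r4: callee-saved, written=True
r6: caller-saved, written=False

SURVIVE = r1,r4,r6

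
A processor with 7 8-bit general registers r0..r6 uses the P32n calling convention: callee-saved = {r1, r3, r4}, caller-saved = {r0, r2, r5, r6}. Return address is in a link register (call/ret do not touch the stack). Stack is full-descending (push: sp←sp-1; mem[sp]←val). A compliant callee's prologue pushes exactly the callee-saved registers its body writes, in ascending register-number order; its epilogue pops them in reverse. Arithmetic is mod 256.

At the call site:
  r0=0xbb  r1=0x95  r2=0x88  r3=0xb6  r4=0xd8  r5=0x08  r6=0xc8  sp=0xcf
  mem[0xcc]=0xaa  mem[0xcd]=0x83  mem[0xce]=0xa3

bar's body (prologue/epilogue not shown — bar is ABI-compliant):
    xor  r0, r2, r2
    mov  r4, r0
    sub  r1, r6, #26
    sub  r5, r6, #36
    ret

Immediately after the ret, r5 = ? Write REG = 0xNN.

prologue: push r1 -> mem[0xce]=0x95, sp=0xce
prologue: push r4 -> mem[0xcd]=0xd8, sp=0xcd
body[0] xor  r0, r2, r2 -> r0=0x00
body[1] mov  r4, r0 -> r4=0x00
body[2] sub  r1, r6, #26 -> r1=0xae
body[3] sub  r5, r6, #36 -> r5=0xa4
epilogue: pop r4=0xd8, sp=0xce
epilogue: pop r1=0x95, sp=0xcf
r5 is caller-saved -> body value

REG = 0xa4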